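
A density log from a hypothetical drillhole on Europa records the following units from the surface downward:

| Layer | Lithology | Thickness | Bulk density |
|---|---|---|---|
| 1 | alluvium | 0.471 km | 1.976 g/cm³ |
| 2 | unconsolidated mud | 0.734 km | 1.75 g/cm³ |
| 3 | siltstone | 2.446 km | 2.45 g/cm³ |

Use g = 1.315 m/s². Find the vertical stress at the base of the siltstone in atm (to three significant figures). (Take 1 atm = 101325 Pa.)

107 atm

alluvium: 1976 kg/m³ × 1.315 m/s² × 471 m = 1.224×10^6 Pa = 12.08 atm
unconsolidated mud: 1750 kg/m³ × 1.315 m/s² × 734 m = 1.689×10^6 Pa = 16.67 atm
siltstone: 2450 kg/m³ × 1.315 m/s² × 2446 m = 7.880×10^6 Pa = 77.77 atm
Total = 12.08 + 16.67 + 77.77 = 106.52 atm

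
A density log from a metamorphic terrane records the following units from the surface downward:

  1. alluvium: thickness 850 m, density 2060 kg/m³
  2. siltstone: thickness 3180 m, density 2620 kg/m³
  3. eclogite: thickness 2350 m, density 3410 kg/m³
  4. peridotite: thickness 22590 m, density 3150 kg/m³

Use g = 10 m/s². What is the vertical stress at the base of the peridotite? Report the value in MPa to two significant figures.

890 MPa

alluvium: 2060 kg/m³ × 10 m/s² × 850 m = 1.751×10^7 Pa = 17.51 MPa
siltstone: 2620 kg/m³ × 10 m/s² × 3180 m = 8.332×10^7 Pa = 83.32 MPa
eclogite: 3410 kg/m³ × 10 m/s² × 2350 m = 8.014×10^7 Pa = 80.14 MPa
peridotite: 3150 kg/m³ × 10 m/s² × 22590 m = 7.116×10^8 Pa = 711.6 MPa
Total = 17.51 + 83.32 + 80.14 + 711.6 = 892.55 MPa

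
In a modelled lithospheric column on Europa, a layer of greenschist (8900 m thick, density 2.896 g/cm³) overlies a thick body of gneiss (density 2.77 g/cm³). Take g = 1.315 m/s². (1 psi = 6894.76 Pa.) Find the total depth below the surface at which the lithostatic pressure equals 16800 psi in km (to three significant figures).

31.4 km

Pressure at base of upper layers: 2896×1.315×8900 = 3.389×10^7 Pa = 4916 psi
Remaining pressure to be supplied by gneiss: 1.158×10^8 − 3.389×10^7 = 8.194×10^7 Pa
Additional depth in gneiss = 8.194×10^7 Pa / (2770 kg/m³ × 1.315 m/s²) = 22495 m
Total depth = 8900 m + 22495 m = 31395 m
= 31.395 km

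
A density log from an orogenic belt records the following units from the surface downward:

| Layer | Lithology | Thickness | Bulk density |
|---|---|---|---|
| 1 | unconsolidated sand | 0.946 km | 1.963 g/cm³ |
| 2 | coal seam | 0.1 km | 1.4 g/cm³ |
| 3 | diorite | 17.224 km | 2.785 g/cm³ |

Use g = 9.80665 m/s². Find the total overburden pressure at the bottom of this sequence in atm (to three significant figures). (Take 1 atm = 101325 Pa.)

4840 atm

unconsolidated sand: 1963 kg/m³ × 9.80665 m/s² × 946 m = 1.821×10^7 Pa = 179.7 atm
coal seam: 1400 kg/m³ × 9.80665 m/s² × 100 m = 1.373×10^6 Pa = 13.55 atm
diorite: 2785 kg/m³ × 9.80665 m/s² × 17224 m = 4.704×10^8 Pa = 4643 atm
Total = 179.7 + 13.55 + 4643 = 4835.9 atm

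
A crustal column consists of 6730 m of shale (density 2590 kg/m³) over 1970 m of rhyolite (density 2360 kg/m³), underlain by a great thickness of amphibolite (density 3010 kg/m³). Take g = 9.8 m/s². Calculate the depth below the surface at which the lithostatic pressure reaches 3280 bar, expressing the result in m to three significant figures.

Pressure at base of upper layers: 2590×9.8×6730 + 2360×9.8×1970 = 2.164×10^8 Pa = 2164 bar
Remaining pressure to be supplied by amphibolite: 3.280×10^8 − 2.164×10^8 = 1.116×10^8 Pa
Additional depth in amphibolite = 1.116×10^8 Pa / (3010 kg/m³ × 9.8 m/s²) = 3783.9 m
Total depth = 8700 m + 3783.9 m = 12484 m

12500 m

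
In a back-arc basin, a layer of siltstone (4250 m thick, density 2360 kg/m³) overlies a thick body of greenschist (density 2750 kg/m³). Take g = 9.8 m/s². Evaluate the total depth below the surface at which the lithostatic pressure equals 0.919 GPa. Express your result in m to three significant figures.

34700 m

Pressure at base of upper layers: 2360×9.8×4250 = 9.829×10^7 Pa = 0.09829 GPa
Remaining pressure to be supplied by greenschist: 9.190×10^8 − 9.829×10^7 = 8.207×10^8 Pa
Additional depth in greenschist = 8.207×10^8 Pa / (2750 kg/m³ × 9.8 m/s²) = 30453 m
Total depth = 4250 m + 30453 m = 34703 m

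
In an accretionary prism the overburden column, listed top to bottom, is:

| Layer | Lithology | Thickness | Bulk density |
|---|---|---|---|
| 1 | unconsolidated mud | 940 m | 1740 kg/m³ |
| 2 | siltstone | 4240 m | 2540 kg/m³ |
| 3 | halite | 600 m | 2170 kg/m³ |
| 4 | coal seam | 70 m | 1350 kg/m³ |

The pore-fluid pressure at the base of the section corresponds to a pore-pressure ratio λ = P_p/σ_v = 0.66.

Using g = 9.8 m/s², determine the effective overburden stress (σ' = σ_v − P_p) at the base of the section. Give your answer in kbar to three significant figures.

0.460 kbar

Overburden (lithostatic) stress σ_v:
unconsolidated mud: 1740 kg/m³ × 9.8 m/s² × 940 m = 1.603×10^7 Pa = 16.03 MPa
siltstone: 2540 kg/m³ × 9.8 m/s² × 4240 m = 1.055×10^8 Pa = 105.5 MPa
halite: 2170 kg/m³ × 9.8 m/s² × 600 m = 1.276×10^7 Pa = 12.76 MPa
coal seam: 1350 kg/m³ × 9.8 m/s² × 70 m = 9.261×10^5 Pa = 0.9261 MPa
Total = 16.03 + 105.5 + 12.76 + 0.9261 = 135.26 MPa
Pore pressure P_p = λ·σ_v = 0.66 × 135.3 MPa = 89.27 MPa
Effective stress σ' = σ_v − P_p = 135.3 − 89.27 = 45.987 MPa = 0.45987 kbar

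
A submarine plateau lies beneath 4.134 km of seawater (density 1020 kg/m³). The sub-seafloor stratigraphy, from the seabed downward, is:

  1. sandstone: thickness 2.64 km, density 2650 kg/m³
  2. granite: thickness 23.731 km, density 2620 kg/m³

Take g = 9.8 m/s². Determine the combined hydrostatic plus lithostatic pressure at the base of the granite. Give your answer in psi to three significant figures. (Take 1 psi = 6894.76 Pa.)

104000 psi

seawater: 1020 kg/m³ × 9.8 m/s² × 4134 m = 4.132×10^7 Pa = 5993 psi
sandstone: 2650 kg/m³ × 9.8 m/s² × 2640 m = 6.856×10^7 Pa = 9944 psi
granite: 2620 kg/m³ × 9.8 m/s² × 23731 m = 6.093×10^8 Pa = 88374 psi
Total = 5993 + 9944 + 88374 = 1.0431×10^5 psi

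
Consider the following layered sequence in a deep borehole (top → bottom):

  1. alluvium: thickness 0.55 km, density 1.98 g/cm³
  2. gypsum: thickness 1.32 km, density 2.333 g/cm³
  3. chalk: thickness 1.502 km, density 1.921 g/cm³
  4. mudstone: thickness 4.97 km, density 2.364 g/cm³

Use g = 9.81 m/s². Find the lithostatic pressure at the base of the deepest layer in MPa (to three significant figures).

alluvium: 1980 kg/m³ × 9.81 m/s² × 550 m = 1.068×10^7 Pa = 10.68 MPa
gypsum: 2333 kg/m³ × 9.81 m/s² × 1320 m = 3.021×10^7 Pa = 30.21 MPa
chalk: 1921 kg/m³ × 9.81 m/s² × 1502 m = 2.831×10^7 Pa = 28.31 MPa
mudstone: 2364 kg/m³ × 9.81 m/s² × 4970 m = 1.153×10^8 Pa = 115.3 MPa
Total = 10.68 + 30.21 + 28.31 + 115.3 = 184.46 MPa

184 MPa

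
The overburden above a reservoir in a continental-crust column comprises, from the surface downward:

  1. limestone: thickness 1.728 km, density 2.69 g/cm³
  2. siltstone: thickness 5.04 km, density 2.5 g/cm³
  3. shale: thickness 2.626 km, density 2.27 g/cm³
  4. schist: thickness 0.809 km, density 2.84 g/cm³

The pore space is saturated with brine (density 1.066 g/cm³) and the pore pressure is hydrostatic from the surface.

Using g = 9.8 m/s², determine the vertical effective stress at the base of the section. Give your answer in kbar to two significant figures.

1.4 kbar

Overburden (lithostatic) stress σ_v:
limestone: 2690 kg/m³ × 9.8 m/s² × 1728 m = 4.555×10^7 Pa = 45.55 MPa
siltstone: 2500 kg/m³ × 9.8 m/s² × 5040 m = 1.235×10^8 Pa = 123.5 MPa
shale: 2270 kg/m³ × 9.8 m/s² × 2626 m = 5.842×10^7 Pa = 58.42 MPa
schist: 2840 kg/m³ × 9.8 m/s² × 809 m = 2.252×10^7 Pa = 22.52 MPa
Total = 45.55 + 123.5 + 58.42 + 22.52 = 249.97 MPa
Pore pressure P_p = 1066 kg/m³ × 9.8 m/s² × 10203 m = 1.066×10^8 Pa = 106.6 MPa
Effective stress σ' = σ_v − P_p = 250.0 − 106.6 = 143.38 MPa = 1.4338 kbar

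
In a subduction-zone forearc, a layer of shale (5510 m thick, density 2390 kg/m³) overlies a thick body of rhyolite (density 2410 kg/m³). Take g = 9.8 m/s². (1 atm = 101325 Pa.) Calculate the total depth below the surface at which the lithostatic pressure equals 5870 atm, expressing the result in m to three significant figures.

25200 m

Pressure at base of upper layers: 2390×9.8×5510 = 1.291×10^8 Pa = 1274 atm
Remaining pressure to be supplied by rhyolite: 5.948×10^8 − 1.291×10^8 = 4.657×10^8 Pa
Additional depth in rhyolite = 4.657×10^8 Pa / (2410 kg/m³ × 9.8 m/s²) = 19719 m
Total depth = 5510 m + 19719 m = 25229 m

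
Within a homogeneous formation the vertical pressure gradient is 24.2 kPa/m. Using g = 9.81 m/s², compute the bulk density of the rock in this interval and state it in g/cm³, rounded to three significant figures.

2.47 g/cm³

ρ = (dP/dz)/g = 24.2 kPa/m / 9.81 m/s² = 24200 Pa/m / 9.81 m/s² = 2466.9 kg/m³
= 2.467 g/cm³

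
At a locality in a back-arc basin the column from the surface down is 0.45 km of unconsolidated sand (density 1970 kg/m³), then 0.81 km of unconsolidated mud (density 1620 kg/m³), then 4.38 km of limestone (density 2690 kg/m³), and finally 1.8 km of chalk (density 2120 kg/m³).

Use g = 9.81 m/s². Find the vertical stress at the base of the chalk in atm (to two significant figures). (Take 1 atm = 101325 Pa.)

unconsolidated sand: 1970 kg/m³ × 9.81 m/s² × 450 m = 8.697×10^6 Pa = 85.83 atm
unconsolidated mud: 1620 kg/m³ × 9.81 m/s² × 810 m = 1.287×10^7 Pa = 127.0 atm
limestone: 2690 kg/m³ × 9.81 m/s² × 4380 m = 1.156×10^8 Pa = 1141 atm
chalk: 2120 kg/m³ × 9.81 m/s² × 1800 m = 3.743×10^7 Pa = 369.5 atm
Total = 85.83 + 127.0 + 1141 + 369.5 = 1723.0 atm

1700 atm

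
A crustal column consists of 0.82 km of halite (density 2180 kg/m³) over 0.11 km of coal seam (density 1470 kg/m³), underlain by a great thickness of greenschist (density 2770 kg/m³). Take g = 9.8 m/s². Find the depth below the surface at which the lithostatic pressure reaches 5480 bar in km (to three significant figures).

Pressure at base of upper layers: 2180×9.8×820 + 1470×9.8×110 = 1.910×10^7 Pa = 191.0 bar
Remaining pressure to be supplied by greenschist: 5.480×10^8 − 1.910×10^7 = 5.289×10^8 Pa
Additional depth in greenschist = 5.289×10^8 Pa / (2770 kg/m³ × 9.8 m/s²) = 19483 m
Total depth = 930 m + 19483 m = 20413 m
= 20.413 km

20.4 km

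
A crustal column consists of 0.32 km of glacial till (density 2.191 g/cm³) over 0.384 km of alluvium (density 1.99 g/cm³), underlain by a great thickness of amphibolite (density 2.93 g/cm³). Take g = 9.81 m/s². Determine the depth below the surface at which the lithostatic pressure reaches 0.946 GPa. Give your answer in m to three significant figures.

33100 m

Pressure at base of upper layers: 2191×9.81×320 + 1990×9.81×384 = 1.437×10^7 Pa = 0.01437 GPa
Remaining pressure to be supplied by amphibolite: 9.460×10^8 − 1.437×10^7 = 9.316×10^8 Pa
Additional depth in amphibolite = 9.316×10^8 Pa / (2930 kg/m³ × 9.81 m/s²) = 32412 m
Total depth = 704 m + 32412 m = 33116 m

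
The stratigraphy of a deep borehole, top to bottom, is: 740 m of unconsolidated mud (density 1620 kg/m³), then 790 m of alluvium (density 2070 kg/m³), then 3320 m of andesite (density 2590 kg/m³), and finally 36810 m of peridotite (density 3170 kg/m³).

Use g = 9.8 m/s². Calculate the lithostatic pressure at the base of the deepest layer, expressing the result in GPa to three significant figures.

unconsolidated mud: 1620 kg/m³ × 9.8 m/s² × 740 m = 1.175×10^7 Pa = 0.01175 GPa
alluvium: 2070 kg/m³ × 9.8 m/s² × 790 m = 1.603×10^7 Pa = 0.01603 GPa
andesite: 2590 kg/m³ × 9.8 m/s² × 3320 m = 8.427×10^7 Pa = 0.08427 GPa
peridotite: 3170 kg/m³ × 9.8 m/s² × 36810 m = 1.144×10^9 Pa = 1.144 GPa
Total = 0.01175 + 0.01603 + 0.08427 + 1.144 = 1.2556 GPa

1.26 GPa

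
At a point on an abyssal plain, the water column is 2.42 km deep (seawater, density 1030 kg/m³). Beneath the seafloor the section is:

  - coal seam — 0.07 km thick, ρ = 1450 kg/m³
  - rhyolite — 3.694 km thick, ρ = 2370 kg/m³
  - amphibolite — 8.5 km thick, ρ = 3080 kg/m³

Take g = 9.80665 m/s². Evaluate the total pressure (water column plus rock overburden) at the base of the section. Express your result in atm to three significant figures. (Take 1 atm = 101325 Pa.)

seawater: 1030 kg/m³ × 9.80665 m/s² × 2420 m = 2.444×10^7 Pa = 241.2 atm
coal seam: 1450 kg/m³ × 9.80665 m/s² × 70 m = 9.954×10^5 Pa = 9.824 atm
rhyolite: 2370 kg/m³ × 9.80665 m/s² × 3694 m = 8.586×10^7 Pa = 847.3 atm
amphibolite: 3080 kg/m³ × 9.80665 m/s² × 8500 m = 2.567×10^8 Pa = 2534 atm
Total = 241.2 + 9.824 + 847.3 + 2534 = 3632.2 atm

3630 atm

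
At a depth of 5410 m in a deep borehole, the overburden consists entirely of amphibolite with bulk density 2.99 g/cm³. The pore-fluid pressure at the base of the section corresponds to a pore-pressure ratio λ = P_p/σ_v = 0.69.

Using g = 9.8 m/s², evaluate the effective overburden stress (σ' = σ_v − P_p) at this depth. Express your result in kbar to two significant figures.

Overburden (lithostatic) stress σ_v:
amphibolite: 2990 kg/m³ × 9.8 m/s² × 5410 m = 1.585×10^8 Pa = 158.5 MPa
Pore pressure P_p = λ·σ_v = 0.69 × 158.5 MPa = 109.4 MPa
Effective stress σ' = σ_v − P_p = 158.5 − 109.4 = 49.142 MPa = 0.49142 kbar

0.49 kbar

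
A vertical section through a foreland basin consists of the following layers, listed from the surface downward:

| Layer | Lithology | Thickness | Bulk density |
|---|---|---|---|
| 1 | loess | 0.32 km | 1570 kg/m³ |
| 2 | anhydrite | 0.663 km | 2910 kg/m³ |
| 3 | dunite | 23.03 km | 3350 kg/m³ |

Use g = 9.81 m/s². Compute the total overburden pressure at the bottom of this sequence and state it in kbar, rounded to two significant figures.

7.8 kbar

loess: 1570 kg/m³ × 9.81 m/s² × 320 m = 4.929×10^6 Pa = 0.04929 kbar
anhydrite: 2910 kg/m³ × 9.81 m/s² × 663 m = 1.893×10^7 Pa = 0.1893 kbar
dunite: 3350 kg/m³ × 9.81 m/s² × 23030 m = 7.568×10^8 Pa = 7.568 kbar
Total = 0.04929 + 0.1893 + 7.568 = 7.8070 kbar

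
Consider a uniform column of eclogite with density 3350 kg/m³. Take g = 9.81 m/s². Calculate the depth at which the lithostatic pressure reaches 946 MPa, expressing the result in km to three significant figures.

28.8 km

h = P/(ρg) = 946 MPa / (3350 kg/m³ × 9.81 m/s²) = 9.460×10^8 Pa / 32864 Pa/m = 28786 m
= 28.786 km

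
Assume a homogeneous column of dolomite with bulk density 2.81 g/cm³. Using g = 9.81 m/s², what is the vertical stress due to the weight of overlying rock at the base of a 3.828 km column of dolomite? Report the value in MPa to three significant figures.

dolomite: 2810 kg/m³ × 9.81 m/s² × 3828 m = 1.055×10^8 Pa = 105.5 MPa

106 MPa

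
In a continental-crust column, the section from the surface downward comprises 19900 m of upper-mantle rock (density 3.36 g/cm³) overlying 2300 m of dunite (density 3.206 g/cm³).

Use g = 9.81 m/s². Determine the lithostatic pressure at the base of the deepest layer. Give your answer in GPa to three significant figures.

upper-mantle rock: 3360 kg/m³ × 9.81 m/s² × 19900 m = 6.559×10^8 Pa = 0.6559 GPa
dunite: 3206 kg/m³ × 9.81 m/s² × 2300 m = 7.234×10^7 Pa = 0.07234 GPa
Total = 0.6559 + 0.07234 = 0.72827 GPa

0.728 GPa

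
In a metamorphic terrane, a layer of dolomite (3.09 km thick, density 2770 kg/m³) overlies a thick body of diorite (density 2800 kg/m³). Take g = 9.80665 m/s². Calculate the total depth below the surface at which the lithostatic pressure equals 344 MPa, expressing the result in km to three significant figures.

Pressure at base of upper layers: 2770×9.80665×3090 = 8.394×10^7 Pa = 83.94 MPa
Remaining pressure to be supplied by diorite: 3.440×10^8 − 8.394×10^7 = 2.601×10^8 Pa
Additional depth in diorite = 2.601×10^8 Pa / (2800 kg/m³ × 9.80665 m/s²) = 9471.0 m
Total depth = 3090 m + 9471.0 m = 12561 m
= 12.561 km

12.6 km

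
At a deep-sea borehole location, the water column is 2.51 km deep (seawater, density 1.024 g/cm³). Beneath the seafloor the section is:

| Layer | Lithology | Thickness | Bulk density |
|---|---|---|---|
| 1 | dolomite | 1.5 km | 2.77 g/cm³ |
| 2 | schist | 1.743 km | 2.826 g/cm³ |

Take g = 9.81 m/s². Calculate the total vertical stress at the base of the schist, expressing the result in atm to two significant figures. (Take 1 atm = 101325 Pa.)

1100 atm

seawater: 1024 kg/m³ × 9.81 m/s² × 2510 m = 2.521×10^7 Pa = 248.8 atm
dolomite: 2770 kg/m³ × 9.81 m/s² × 1500 m = 4.076×10^7 Pa = 402.3 atm
schist: 2826 kg/m³ × 9.81 m/s² × 1743 m = 4.832×10^7 Pa = 476.9 atm
Total = 248.8 + 402.3 + 476.9 = 1128.0 atm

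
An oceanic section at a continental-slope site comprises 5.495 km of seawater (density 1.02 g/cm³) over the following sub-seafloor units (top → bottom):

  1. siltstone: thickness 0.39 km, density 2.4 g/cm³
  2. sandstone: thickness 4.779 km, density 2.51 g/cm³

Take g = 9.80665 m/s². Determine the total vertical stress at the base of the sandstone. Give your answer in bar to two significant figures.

seawater: 1020 kg/m³ × 9.80665 m/s² × 5495 m = 5.497×10^7 Pa = 549.7 bar
siltstone: 2400 kg/m³ × 9.80665 m/s² × 390 m = 9.179×10^6 Pa = 91.79 bar
sandstone: 2510 kg/m³ × 9.80665 m/s² × 4779 m = 1.176×10^8 Pa = 1176 bar
Total = 549.7 + 91.79 + 1176 = 1817.8 bar

1800 bar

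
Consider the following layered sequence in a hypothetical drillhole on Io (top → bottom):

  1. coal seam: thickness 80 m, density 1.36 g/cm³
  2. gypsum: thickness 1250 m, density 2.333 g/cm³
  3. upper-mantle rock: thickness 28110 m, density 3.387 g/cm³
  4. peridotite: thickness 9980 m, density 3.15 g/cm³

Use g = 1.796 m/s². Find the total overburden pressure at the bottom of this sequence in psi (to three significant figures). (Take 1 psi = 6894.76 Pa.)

33800 psi

coal seam: 1360 kg/m³ × 1.796 m/s² × 80 m = 1.954×10^5 Pa = 28.34 psi
gypsum: 2333 kg/m³ × 1.796 m/s² × 1250 m = 5.238×10^6 Pa = 759.6 psi
upper-mantle rock: 3387 kg/m³ × 1.796 m/s² × 28110 m = 1.710×10^8 Pa = 24801 psi
peridotite: 3150 kg/m³ × 1.796 m/s² × 9980 m = 5.646×10^7 Pa = 8189 psi
Total = 28.34 + 759.6 + 24801 + 8189 = 33778 psi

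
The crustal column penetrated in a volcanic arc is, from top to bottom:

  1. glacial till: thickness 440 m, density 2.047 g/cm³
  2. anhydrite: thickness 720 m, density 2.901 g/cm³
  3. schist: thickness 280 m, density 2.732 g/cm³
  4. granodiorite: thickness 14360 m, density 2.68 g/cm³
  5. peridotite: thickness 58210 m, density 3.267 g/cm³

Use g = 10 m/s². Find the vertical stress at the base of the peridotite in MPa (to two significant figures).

glacial till: 2047 kg/m³ × 10 m/s² × 440 m = 9.007×10^6 Pa = 9.007 MPa
anhydrite: 2901 kg/m³ × 10 m/s² × 720 m = 2.089×10^7 Pa = 20.89 MPa
schist: 2732 kg/m³ × 10 m/s² × 280 m = 7.650×10^6 Pa = 7.650 MPa
granodiorite: 2680 kg/m³ × 10 m/s² × 14360 m = 3.848×10^8 Pa = 384.8 MPa
peridotite: 3267 kg/m³ × 10 m/s² × 58210 m = 1.902×10^9 Pa = 1902 MPa
Total = 9.007 + 20.89 + 7.650 + 384.8 + 1902 = 2324.1 MPa

2300 MPa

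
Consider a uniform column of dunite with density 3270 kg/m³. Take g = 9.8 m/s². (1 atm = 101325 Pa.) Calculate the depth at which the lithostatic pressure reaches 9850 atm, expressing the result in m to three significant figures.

h = P/(ρg) = 9850 atm / (3270 kg/m³ × 9.8 m/s²) = 9.981×10^8 Pa / 32046 Pa/m = 31144 m

31100 m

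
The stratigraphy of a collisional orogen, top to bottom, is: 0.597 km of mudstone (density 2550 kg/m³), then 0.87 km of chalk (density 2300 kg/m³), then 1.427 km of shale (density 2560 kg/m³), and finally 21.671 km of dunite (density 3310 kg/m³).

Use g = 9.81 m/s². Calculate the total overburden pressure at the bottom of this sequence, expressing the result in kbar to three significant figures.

mudstone: 2550 kg/m³ × 9.81 m/s² × 597 m = 1.493×10^7 Pa = 0.1493 kbar
chalk: 2300 kg/m³ × 9.81 m/s² × 870 m = 1.963×10^7 Pa = 0.1963 kbar
shale: 2560 kg/m³ × 9.81 m/s² × 1427 m = 3.584×10^7 Pa = 0.3584 kbar
dunite: 3310 kg/m³ × 9.81 m/s² × 21671 m = 7.037×10^8 Pa = 7.037 kbar
Total = 0.1493 + 0.1963 + 0.3584 + 7.037 = 7.7408 kbar

7.74 kbar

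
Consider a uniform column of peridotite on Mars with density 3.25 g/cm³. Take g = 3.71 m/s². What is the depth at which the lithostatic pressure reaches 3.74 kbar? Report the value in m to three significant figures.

31000 m

h = P/(ρg) = 3.74 kbar / (3250 kg/m³ × 3.71 m/s²) = 3.740×10^8 Pa / 12058 Pa/m = 31018 m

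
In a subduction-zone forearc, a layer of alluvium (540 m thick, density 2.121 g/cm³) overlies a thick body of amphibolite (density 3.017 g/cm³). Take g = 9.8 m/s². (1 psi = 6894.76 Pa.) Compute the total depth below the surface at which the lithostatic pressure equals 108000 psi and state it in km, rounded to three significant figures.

Pressure at base of upper layers: 2121×9.8×540 = 1.122×10^7 Pa = 1628 psi
Remaining pressure to be supplied by amphibolite: 7.446×10^8 − 1.122×10^7 = 7.334×10^8 Pa
Additional depth in amphibolite = 7.334×10^8 Pa / (3017 kg/m³ × 9.8 m/s²) = 24805 m
Total depth = 540 m + 24805 m = 25345 m
= 25.345 km

25.3 km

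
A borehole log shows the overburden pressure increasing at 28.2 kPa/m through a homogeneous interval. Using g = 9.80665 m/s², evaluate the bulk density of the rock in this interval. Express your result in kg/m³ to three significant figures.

ρ = (dP/dz)/g = 28.2 kPa/m / 9.80665 m/s² = 28200 Pa/m / 9.80665 m/s² = 2875.6 kg/m³

2880 kg/m³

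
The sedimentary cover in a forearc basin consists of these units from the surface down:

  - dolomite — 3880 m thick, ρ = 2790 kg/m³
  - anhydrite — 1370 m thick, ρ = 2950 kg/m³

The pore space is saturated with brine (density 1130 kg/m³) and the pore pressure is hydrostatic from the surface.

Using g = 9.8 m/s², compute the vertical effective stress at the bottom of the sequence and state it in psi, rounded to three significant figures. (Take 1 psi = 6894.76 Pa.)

12700 psi

Overburden (lithostatic) stress σ_v:
dolomite: 2790 kg/m³ × 9.8 m/s² × 3880 m = 1.061×10^8 Pa = 106.1 MPa
anhydrite: 2950 kg/m³ × 9.8 m/s² × 1370 m = 3.961×10^7 Pa = 39.61 MPa
Total = 106.1 + 39.61 = 145.69 MPa
Pore pressure P_p = 1130 kg/m³ × 9.8 m/s² × 5250 m = 5.814×10^7 Pa = 58.14 MPa
Effective stress σ' = σ_v − P_p = 145.7 − 58.14 = 87.555 MPa = 12699 psi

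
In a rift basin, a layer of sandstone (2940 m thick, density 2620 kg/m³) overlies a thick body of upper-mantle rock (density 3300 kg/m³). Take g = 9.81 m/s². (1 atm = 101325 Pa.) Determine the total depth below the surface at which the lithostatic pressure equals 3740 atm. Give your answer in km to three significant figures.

12.3 km

Pressure at base of upper layers: 2620×9.81×2940 = 7.556×10^7 Pa = 745.8 atm
Remaining pressure to be supplied by upper-mantle rock: 3.790×10^8 − 7.556×10^7 = 3.034×10^8 Pa
Additional depth in upper-mantle rock = 3.034×10^8 Pa / (3300 kg/m³ × 9.81 m/s²) = 9371.7 m
Total depth = 2940 m + 9371.7 m = 12312 m
= 12.312 km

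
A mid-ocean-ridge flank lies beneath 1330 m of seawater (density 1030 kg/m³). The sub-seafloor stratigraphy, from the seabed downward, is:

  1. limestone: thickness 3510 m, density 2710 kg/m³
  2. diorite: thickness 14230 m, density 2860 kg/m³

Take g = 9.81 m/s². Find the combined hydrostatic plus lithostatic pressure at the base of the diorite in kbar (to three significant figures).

5.06 kbar

seawater: 1030 kg/m³ × 9.81 m/s² × 1330 m = 1.344×10^7 Pa = 0.1344 kbar
limestone: 2710 kg/m³ × 9.81 m/s² × 3510 m = 9.331×10^7 Pa = 0.9331 kbar
diorite: 2860 kg/m³ × 9.81 m/s² × 14230 m = 3.992×10^8 Pa = 3.992 kbar
Total = 0.1344 + 0.9331 + 3.992 = 5.0600 kbar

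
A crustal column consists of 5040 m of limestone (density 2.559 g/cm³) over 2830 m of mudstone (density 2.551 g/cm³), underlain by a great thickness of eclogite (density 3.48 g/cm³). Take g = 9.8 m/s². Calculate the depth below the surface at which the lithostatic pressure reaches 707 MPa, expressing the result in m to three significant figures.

Pressure at base of upper layers: 2559×9.8×5040 + 2551×9.8×2830 = 1.971×10^8 Pa = 197.1 MPa
Remaining pressure to be supplied by eclogite: 7.070×10^8 − 1.971×10^8 = 5.099×10^8 Pa
Additional depth in eclogite = 5.099×10^8 Pa / (3480 kg/m³ × 9.8 m/s²) = 14950 m
Total depth = 7870 m + 14950 m = 22820 m

22800 m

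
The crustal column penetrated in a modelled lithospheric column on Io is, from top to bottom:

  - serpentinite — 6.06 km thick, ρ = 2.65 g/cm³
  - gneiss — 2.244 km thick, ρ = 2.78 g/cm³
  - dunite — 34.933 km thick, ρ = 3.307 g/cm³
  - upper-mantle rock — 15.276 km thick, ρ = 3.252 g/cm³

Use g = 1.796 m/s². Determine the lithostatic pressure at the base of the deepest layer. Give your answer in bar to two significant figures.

3400 bar

serpentinite: 2650 kg/m³ × 1.796 m/s² × 6060 m = 2.884×10^7 Pa = 288.4 bar
gneiss: 2780 kg/m³ × 1.796 m/s² × 2244 m = 1.120×10^7 Pa = 112.0 bar
dunite: 3307 kg/m³ × 1.796 m/s² × 34933 m = 2.075×10^8 Pa = 2075 bar
upper-mantle rock: 3252 kg/m³ × 1.796 m/s² × 15276 m = 8.922×10^7 Pa = 892.2 bar
Total = 288.4 + 112.0 + 2075 + 892.2 = 3367.5 bar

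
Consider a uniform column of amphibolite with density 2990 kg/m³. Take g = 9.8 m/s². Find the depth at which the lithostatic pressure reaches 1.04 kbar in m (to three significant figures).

3550 m

h = P/(ρg) = 1.04 kbar / (2990 kg/m³ × 9.8 m/s²) = 1.040×10^8 Pa / 29302 Pa/m = 3549.2 m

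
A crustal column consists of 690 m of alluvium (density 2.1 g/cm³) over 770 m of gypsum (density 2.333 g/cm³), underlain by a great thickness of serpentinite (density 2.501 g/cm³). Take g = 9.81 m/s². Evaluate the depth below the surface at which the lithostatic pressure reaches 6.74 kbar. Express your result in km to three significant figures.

27.6 km

Pressure at base of upper layers: 2100×9.81×690 + 2333×9.81×770 = 3.184×10^7 Pa = 0.3184 kbar
Remaining pressure to be supplied by serpentinite: 6.740×10^8 − 3.184×10^7 = 6.422×10^8 Pa
Additional depth in serpentinite = 6.422×10^8 Pa / (2501 kg/m³ × 9.81 m/s²) = 26174 m
Total depth = 1460 m + 26174 m = 27634 m
= 27.634 km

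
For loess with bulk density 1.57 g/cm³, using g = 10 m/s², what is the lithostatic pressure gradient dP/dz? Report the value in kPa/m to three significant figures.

dP/dz = ρg = 1570 kg/m³ × 10 m/s² = 15700 Pa/m
= 15700 Pa/m × (1 kPa/m / 1000.0 Pa/m) = 15.700 kPa/m

15.7 kPa/m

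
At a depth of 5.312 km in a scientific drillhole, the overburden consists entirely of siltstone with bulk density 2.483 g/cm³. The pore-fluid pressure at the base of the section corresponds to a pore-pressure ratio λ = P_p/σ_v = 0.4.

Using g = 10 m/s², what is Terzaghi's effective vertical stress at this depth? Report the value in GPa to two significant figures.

0.079 GPa

Overburden (lithostatic) stress σ_v:
siltstone: 2483 kg/m³ × 10 m/s² × 5312 m = 1.319×10^8 Pa = 131.9 MPa
Pore pressure P_p = λ·σ_v = 0.4 × 131.9 MPa = 52.76 MPa
Effective stress σ' = σ_v − P_p = 131.9 − 52.76 = 79.138 MPa = 0.079138 GPa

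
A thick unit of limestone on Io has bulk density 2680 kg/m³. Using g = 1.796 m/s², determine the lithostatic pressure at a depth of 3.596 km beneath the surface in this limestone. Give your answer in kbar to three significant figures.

limestone: 2680 kg/m³ × 1.796 m/s² × 3596 m = 1.731×10^7 Pa = 0.1731 kbar

0.173 kbar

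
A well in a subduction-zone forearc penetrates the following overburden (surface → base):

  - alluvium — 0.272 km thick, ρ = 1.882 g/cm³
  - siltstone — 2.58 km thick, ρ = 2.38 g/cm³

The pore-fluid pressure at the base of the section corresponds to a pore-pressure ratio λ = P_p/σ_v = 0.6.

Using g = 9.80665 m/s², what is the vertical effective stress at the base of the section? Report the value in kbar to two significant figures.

Overburden (lithostatic) stress σ_v:
alluvium: 1882 kg/m³ × 9.80665 m/s² × 272 m = 5.020×10^6 Pa = 5.020 MPa
siltstone: 2380 kg/m³ × 9.80665 m/s² × 2580 m = 6.022×10^7 Pa = 60.22 MPa
Total = 5.020 + 60.22 = 65.237 MPa
Pore pressure P_p = λ·σ_v = 0.6 × 65.24 MPa = 39.14 MPa
Effective stress σ' = σ_v − P_p = 65.24 − 39.14 = 26.095 MPa = 0.26095 kbar

0.26 kbar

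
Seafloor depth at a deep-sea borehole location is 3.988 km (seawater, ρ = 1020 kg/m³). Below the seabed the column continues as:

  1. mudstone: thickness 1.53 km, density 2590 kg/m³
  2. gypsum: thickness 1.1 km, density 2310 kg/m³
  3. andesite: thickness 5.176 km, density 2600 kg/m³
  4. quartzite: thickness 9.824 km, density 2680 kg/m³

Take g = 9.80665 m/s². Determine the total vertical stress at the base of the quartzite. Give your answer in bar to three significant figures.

4940 bar

seawater: 1020 kg/m³ × 9.80665 m/s² × 3988 m = 3.989×10^7 Pa = 398.9 bar
mudstone: 2590 kg/m³ × 9.80665 m/s² × 1530 m = 3.886×10^7 Pa = 388.6 bar
gypsum: 2310 kg/m³ × 9.80665 m/s² × 1100 m = 2.492×10^7 Pa = 249.2 bar
andesite: 2600 kg/m³ × 9.80665 m/s² × 5176 m = 1.320×10^8 Pa = 1320 bar
quartzite: 2680 kg/m³ × 9.80665 m/s² × 9824 m = 2.582×10^8 Pa = 2582 bar
Total = 398.9 + 388.6 + 249.2 + 1320 + 2582 = 4938.4 bar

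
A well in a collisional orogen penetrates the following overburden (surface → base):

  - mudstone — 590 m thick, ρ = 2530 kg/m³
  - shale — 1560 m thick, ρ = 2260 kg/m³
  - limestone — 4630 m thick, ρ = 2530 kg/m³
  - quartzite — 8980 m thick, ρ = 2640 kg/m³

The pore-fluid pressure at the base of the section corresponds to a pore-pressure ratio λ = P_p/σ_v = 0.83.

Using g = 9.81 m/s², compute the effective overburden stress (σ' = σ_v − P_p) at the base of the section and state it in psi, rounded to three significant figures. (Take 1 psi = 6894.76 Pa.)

Overburden (lithostatic) stress σ_v:
mudstone: 2530 kg/m³ × 9.81 m/s² × 590 m = 1.464×10^7 Pa = 14.64 MPa
shale: 2260 kg/m³ × 9.81 m/s² × 1560 m = 3.459×10^7 Pa = 34.59 MPa
limestone: 2530 kg/m³ × 9.81 m/s² × 4630 m = 1.149×10^8 Pa = 114.9 MPa
quartzite: 2640 kg/m³ × 9.81 m/s² × 8980 m = 2.326×10^8 Pa = 232.6 MPa
Total = 14.64 + 34.59 + 114.9 + 232.6 = 396.71 MPa
Pore pressure P_p = λ·σ_v = 0.83 × 396.7 MPa = 329.3 MPa
Effective stress σ' = σ_v − P_p = 396.7 − 329.3 = 67.441 MPa = 9781.5 psi

9780 psi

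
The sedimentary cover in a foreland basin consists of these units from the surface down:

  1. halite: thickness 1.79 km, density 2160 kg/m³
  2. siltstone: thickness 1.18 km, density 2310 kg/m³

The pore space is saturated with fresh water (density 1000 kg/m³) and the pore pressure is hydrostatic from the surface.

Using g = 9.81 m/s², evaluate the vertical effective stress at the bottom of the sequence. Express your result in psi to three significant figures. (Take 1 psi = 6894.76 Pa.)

5150 psi

Overburden (lithostatic) stress σ_v:
halite: 2160 kg/m³ × 9.81 m/s² × 1790 m = 3.793×10^7 Pa = 37.93 MPa
siltstone: 2310 kg/m³ × 9.81 m/s² × 1180 m = 2.674×10^7 Pa = 26.74 MPa
Total = 37.93 + 26.74 = 64.669 MPa
Pore pressure P_p = 1000 kg/m³ × 9.81 m/s² × 2970 m = 2.914×10^7 Pa = 29.14 MPa
Effective stress σ' = σ_v − P_p = 64.67 − 29.14 = 35.534 MPa = 5153.7 psi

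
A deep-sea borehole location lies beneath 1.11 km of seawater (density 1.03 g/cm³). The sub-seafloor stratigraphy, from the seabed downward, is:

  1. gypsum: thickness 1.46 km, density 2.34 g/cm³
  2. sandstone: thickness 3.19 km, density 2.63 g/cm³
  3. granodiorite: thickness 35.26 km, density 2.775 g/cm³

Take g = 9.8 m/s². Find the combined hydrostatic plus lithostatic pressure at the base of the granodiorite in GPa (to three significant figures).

1.09 GPa

seawater: 1030 kg/m³ × 9.8 m/s² × 1110 m = 1.120×10^7 Pa = 0.01120 GPa
gypsum: 2340 kg/m³ × 9.8 m/s² × 1460 m = 3.348×10^7 Pa = 0.03348 GPa
sandstone: 2630 kg/m³ × 9.8 m/s² × 3190 m = 8.222×10^7 Pa = 0.08222 GPa
granodiorite: 2775 kg/m³ × 9.8 m/s² × 35260 m = 9.589×10^8 Pa = 0.9589 GPa
Total = 0.01120 + 0.03348 + 0.08222 + 0.9589 = 1.0858 GPa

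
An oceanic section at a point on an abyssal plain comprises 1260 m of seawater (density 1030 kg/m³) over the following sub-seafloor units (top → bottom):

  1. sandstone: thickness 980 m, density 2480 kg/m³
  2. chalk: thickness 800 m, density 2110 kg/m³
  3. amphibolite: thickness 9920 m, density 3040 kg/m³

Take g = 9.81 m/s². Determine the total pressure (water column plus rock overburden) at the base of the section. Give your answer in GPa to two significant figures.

0.35 GPa

seawater: 1030 kg/m³ × 9.81 m/s² × 1260 m = 1.273×10^7 Pa = 0.01273 GPa
sandstone: 2480 kg/m³ × 9.81 m/s² × 980 m = 2.384×10^7 Pa = 0.02384 GPa
chalk: 2110 kg/m³ × 9.81 m/s² × 800 m = 1.656×10^7 Pa = 0.01656 GPa
amphibolite: 3040 kg/m³ × 9.81 m/s² × 9920 m = 2.958×10^8 Pa = 0.2958 GPa
Total = 0.01273 + 0.02384 + 0.01656 + 0.2958 = 0.34897 GPa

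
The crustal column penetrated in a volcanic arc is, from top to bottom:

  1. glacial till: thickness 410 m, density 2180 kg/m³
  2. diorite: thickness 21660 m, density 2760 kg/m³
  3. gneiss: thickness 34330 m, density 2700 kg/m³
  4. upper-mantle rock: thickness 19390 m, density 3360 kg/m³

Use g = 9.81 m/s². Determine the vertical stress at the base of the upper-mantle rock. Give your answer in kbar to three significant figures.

glacial till: 2180 kg/m³ × 9.81 m/s² × 410 m = 8.768×10^6 Pa = 0.08768 kbar
diorite: 2760 kg/m³ × 9.81 m/s² × 21660 m = 5.865×10^8 Pa = 5.865 kbar
gneiss: 2700 kg/m³ × 9.81 m/s² × 34330 m = 9.093×10^8 Pa = 9.093 kbar
upper-mantle rock: 3360 kg/m³ × 9.81 m/s² × 19390 m = 6.391×10^8 Pa = 6.391 kbar
Total = 0.08768 + 5.865 + 9.093 + 6.391 = 21.436 kbar

21.4 kbar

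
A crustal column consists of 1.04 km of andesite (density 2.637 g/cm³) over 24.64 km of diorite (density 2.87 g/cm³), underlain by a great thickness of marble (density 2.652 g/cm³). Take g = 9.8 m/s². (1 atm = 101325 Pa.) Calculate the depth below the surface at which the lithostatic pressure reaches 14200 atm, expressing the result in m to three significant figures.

Pressure at base of upper layers: 2637×9.8×1040 + 2870×9.8×24640 = 7.199×10^8 Pa = 7105 atm
Remaining pressure to be supplied by marble: 1.439×10^9 − 7.199×10^8 = 7.189×10^8 Pa
Additional depth in marble = 7.189×10^8 Pa / (2652 kg/m³ × 9.8 m/s²) = 27662 m
Total depth = 25680 m + 27662 m = 53342 m

53300 m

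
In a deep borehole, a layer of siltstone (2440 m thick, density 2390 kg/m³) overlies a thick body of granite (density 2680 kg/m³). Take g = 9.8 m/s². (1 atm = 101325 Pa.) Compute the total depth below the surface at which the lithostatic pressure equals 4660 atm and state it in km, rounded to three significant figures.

Pressure at base of upper layers: 2390×9.8×2440 = 5.715×10^7 Pa = 564.0 atm
Remaining pressure to be supplied by granite: 4.722×10^8 − 5.715×10^7 = 4.150×10^8 Pa
Additional depth in granite = 4.150×10^8 Pa / (2680 kg/m³ × 9.8 m/s²) = 15802 m
Total depth = 2440 m + 15802 m = 18242 m
= 18.242 km

18.2 km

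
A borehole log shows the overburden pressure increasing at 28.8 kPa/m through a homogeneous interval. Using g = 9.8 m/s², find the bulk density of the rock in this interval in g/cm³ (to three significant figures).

2.94 g/cm³

ρ = (dP/dz)/g = 28.8 kPa/m / 9.8 m/s² = 28800 Pa/m / 9.8 m/s² = 2938.8 kg/m³
= 2.939 g/cm³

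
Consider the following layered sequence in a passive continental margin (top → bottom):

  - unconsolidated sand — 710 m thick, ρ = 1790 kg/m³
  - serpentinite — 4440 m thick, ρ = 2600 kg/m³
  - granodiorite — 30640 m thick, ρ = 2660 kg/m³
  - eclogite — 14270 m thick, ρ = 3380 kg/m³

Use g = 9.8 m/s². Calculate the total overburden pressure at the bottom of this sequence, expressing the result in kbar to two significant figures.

14 kbar

unconsolidated sand: 1790 kg/m³ × 9.8 m/s² × 710 m = 1.245×10^7 Pa = 0.1245 kbar
serpentinite: 2600 kg/m³ × 9.8 m/s² × 4440 m = 1.131×10^8 Pa = 1.131 kbar
granodiorite: 2660 kg/m³ × 9.8 m/s² × 30640 m = 7.987×10^8 Pa = 7.987 kbar
eclogite: 3380 kg/m³ × 9.8 m/s² × 14270 m = 4.727×10^8 Pa = 4.727 kbar
Total = 0.1245 + 1.131 + 7.987 + 4.727 = 13.970 kbar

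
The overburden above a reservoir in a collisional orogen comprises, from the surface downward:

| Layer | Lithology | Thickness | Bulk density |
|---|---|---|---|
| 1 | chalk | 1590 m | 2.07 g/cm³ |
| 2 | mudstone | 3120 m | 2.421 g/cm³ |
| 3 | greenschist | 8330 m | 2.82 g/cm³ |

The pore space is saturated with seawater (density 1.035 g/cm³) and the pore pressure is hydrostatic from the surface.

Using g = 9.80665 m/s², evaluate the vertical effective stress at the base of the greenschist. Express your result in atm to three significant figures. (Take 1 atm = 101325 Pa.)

Overburden (lithostatic) stress σ_v:
chalk: 2070 kg/m³ × 9.80665 m/s² × 1590 m = 3.228×10^7 Pa = 32.28 MPa
mudstone: 2421 kg/m³ × 9.80665 m/s² × 3120 m = 7.407×10^7 Pa = 74.07 MPa
greenschist: 2820 kg/m³ × 9.80665 m/s² × 8330 m = 2.304×10^8 Pa = 230.4 MPa
Total = 32.28 + 74.07 + 230.4 = 336.72 MPa
Pore pressure P_p = 1035 kg/m³ × 9.80665 m/s² × 13040 m = 1.324×10^8 Pa = 132.4 MPa
Effective stress σ' = σ_v − P_p = 336.7 − 132.4 = 204.36 MPa = 2016.9 atm

2020 atm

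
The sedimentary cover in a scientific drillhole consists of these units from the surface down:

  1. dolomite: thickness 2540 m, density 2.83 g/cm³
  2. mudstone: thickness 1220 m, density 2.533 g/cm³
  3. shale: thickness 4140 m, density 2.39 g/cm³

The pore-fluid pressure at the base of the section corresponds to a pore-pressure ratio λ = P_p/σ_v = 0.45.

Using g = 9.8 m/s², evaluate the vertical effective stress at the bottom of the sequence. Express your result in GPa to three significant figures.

0.109 GPa

Overburden (lithostatic) stress σ_v:
dolomite: 2830 kg/m³ × 9.8 m/s² × 2540 m = 7.044×10^7 Pa = 70.44 MPa
mudstone: 2533 kg/m³ × 9.8 m/s² × 1220 m = 3.028×10^7 Pa = 30.28 MPa
shale: 2390 kg/m³ × 9.8 m/s² × 4140 m = 9.697×10^7 Pa = 96.97 MPa
Total = 70.44 + 30.28 + 96.97 = 197.70 MPa
Pore pressure P_p = λ·σ_v = 0.45 × 197.7 MPa = 88.96 MPa
Effective stress σ' = σ_v − P_p = 197.7 − 88.96 = 108.73 MPa = 0.10873 GPa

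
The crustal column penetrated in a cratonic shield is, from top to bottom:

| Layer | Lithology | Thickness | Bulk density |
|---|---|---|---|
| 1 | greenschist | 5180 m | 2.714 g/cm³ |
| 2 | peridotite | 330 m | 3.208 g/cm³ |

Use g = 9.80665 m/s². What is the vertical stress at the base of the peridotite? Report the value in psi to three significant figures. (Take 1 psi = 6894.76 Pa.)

greenschist: 2714 kg/m³ × 9.80665 m/s² × 5180 m = 1.379×10^8 Pa = 19996 psi
peridotite: 3208 kg/m³ × 9.80665 m/s² × 330 m = 1.038×10^7 Pa = 1506 psi
Total = 19996 + 1506 = 21502 psi

21500 psi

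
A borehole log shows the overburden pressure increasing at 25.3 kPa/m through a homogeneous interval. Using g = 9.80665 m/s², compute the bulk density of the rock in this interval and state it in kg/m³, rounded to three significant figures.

2580 kg/m³

ρ = (dP/dz)/g = 25.3 kPa/m / 9.80665 m/s² = 25300 Pa/m / 9.80665 m/s² = 2579.9 kg/m³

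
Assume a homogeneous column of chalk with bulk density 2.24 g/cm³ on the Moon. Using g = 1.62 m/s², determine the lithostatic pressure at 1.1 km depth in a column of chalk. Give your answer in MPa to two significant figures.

4.0 MPa

chalk: 2240 kg/m³ × 1.62 m/s² × 1100 m = 3.992×10^6 Pa = 3.992 MPa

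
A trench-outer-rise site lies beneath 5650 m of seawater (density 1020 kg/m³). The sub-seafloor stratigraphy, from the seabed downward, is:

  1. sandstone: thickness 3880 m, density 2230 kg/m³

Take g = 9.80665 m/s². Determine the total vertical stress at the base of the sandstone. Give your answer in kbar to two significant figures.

seawater: 1020 kg/m³ × 9.80665 m/s² × 5650 m = 5.652×10^7 Pa = 0.5652 kbar
sandstone: 2230 kg/m³ × 9.80665 m/s² × 3880 m = 8.485×10^7 Pa = 0.8485 kbar
Total = 0.5652 + 0.8485 = 1.4137 kbar

1.4 kbar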